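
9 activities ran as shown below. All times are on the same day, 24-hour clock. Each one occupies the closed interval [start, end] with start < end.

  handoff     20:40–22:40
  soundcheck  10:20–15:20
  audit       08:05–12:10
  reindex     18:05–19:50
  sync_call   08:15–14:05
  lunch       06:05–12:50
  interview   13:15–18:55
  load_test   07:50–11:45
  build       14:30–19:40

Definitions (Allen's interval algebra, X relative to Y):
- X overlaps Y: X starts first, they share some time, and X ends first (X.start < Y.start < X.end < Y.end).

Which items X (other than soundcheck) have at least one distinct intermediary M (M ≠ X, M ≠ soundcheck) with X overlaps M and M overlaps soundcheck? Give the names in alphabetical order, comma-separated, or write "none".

audit, load_test, lunch

Target soundcheck = [10:20, 15:20].
Intermediaries M with M overlaps soundcheck: audit, load_test, lunch, sync_call.
Via audit — items with X overlaps audit: load_test.
Via load_test — items with X overlaps load_test: none.
Via lunch — items with X overlaps lunch: none.
Via sync_call — items with X overlaps sync_call: audit, load_test, lunch.
Union: audit, load_test, lunch.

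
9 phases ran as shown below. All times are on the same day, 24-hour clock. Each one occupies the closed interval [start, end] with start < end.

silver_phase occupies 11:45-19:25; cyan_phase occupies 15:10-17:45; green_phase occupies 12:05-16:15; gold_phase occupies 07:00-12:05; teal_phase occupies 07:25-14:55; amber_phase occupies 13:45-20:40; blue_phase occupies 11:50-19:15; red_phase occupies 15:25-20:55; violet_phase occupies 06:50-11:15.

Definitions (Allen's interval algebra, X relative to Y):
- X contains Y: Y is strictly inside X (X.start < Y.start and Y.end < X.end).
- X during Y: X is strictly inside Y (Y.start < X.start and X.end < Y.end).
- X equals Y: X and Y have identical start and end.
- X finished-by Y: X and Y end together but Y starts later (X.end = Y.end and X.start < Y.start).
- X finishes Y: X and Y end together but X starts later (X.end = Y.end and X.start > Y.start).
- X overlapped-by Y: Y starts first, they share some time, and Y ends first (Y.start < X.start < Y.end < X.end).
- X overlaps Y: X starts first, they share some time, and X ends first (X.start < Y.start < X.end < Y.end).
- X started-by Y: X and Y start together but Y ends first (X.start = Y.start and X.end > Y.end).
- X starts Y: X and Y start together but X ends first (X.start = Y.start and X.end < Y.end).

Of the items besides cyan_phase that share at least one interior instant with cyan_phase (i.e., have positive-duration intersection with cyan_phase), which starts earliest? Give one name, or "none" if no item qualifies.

Target cyan_phase = [15:10, 17:45].
amber_phase [13:45, 20:40] → contains → candidate.
blue_phase [11:50, 19:15] → contains → candidate.
gold_phase [07:00, 12:05] → before → excluded.
green_phase [12:05, 16:15] → overlaps → candidate.
red_phase [15:25, 20:55] → overlapped-by → candidate.
silver_phase [11:45, 19:25] → contains → candidate.
teal_phase [07:25, 14:55] → before → excluded.
violet_phase [06:50, 11:15] → before → excluded.
Among candidates, earliest start is 11:45 → silver_phase.

silver_phase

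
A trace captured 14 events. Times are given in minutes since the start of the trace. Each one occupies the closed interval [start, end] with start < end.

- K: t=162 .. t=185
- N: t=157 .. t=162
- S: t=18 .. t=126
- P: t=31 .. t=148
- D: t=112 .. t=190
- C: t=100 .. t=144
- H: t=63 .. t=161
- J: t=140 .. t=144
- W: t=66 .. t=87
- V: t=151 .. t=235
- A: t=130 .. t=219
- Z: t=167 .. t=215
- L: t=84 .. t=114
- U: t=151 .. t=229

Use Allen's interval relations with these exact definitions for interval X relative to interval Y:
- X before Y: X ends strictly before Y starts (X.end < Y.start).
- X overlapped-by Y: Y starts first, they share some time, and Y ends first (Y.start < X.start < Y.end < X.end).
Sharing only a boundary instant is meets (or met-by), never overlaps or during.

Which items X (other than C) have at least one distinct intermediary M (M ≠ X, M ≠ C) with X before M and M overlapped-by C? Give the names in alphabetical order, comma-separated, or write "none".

L, S, W

Target C = [t=100, t=144].
Intermediaries M with M overlapped-by C: A, D.
Via A — items with X before A: L, S, W.
Via D — items with X before D: W.
Union: L, S, W.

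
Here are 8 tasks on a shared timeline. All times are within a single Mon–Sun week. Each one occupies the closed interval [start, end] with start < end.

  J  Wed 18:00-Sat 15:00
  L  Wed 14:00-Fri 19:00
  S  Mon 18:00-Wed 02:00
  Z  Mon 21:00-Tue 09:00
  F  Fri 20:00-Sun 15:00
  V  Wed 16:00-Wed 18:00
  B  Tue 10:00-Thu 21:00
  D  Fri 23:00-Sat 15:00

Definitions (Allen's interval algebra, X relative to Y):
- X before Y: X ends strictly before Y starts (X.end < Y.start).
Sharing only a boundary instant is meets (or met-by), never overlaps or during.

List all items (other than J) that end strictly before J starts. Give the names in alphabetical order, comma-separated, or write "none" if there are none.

Target J = [Wed 18:00, Sat 15:00].
B [Tue 10:00, Thu 21:00] → overlaps → no.
D [Fri 23:00, Sat 15:00] → finishes → no.
F [Fri 20:00, Sun 15:00] → overlapped-by → no.
L [Wed 14:00, Fri 19:00] → overlaps → no.
S [Mon 18:00, Wed 02:00] → before → yes.
V [Wed 16:00, Wed 18:00] → meets → no.
Z [Mon 21:00, Tue 09:00] → before → yes.
Result: S, Z.

S, Z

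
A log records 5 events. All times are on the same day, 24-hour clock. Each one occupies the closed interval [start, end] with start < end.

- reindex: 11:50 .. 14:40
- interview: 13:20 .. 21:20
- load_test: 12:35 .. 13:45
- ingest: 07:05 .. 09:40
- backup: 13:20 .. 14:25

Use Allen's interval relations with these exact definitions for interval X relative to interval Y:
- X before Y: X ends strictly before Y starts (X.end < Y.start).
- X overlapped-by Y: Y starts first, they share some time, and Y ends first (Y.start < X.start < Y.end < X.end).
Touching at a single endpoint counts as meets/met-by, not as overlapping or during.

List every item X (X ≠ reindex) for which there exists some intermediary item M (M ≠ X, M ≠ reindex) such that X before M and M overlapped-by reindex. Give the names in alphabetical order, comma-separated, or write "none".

ingest

Target reindex = [11:50, 14:40].
Intermediaries M with M overlapped-by reindex: interview.
Via interview — items with X before interview: ingest.
Union: ingest.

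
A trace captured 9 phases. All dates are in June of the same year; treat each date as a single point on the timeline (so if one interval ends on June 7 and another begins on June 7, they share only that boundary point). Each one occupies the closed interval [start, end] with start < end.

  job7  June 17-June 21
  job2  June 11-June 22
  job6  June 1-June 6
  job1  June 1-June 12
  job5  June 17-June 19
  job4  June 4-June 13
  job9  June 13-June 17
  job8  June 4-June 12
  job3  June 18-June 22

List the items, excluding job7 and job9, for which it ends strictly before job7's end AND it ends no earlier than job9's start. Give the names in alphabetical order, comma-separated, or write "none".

Conditions: its end is strictly before job7's end (X.end < June 21) AND its end is no earlier than job9's start (X.end >= June 13).
job1: end June 12 < June 21? ✓; end June 12 >= June 13? ✗ → no.
job2: end June 22 < June 21? ✗; end June 22 >= June 13? ✓ → no.
job3: end June 22 < June 21? ✗; end June 22 >= June 13? ✓ → no.
job4: end June 13 < June 21? ✓; end June 13 >= June 13? ✓ → yes.
job5: end June 19 < June 21? ✓; end June 19 >= June 13? ✓ → yes.
job6: end June 6 < June 21? ✓; end June 6 >= June 13? ✗ → no.
job8: end June 12 < June 21? ✓; end June 12 >= June 13? ✗ → no.
Result: job4, job5.

job4, job5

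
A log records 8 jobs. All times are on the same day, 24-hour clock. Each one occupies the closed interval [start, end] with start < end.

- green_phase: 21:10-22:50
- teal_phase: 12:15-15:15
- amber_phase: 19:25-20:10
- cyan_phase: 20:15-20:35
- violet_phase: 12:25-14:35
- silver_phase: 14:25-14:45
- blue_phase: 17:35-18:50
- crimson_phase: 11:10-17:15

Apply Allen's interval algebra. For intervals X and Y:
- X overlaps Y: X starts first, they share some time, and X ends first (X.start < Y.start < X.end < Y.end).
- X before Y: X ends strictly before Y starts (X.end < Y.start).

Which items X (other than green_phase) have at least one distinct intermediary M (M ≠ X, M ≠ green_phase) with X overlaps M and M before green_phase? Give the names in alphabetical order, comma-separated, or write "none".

Target green_phase = [21:10, 22:50].
Intermediaries M with M before green_phase: amber_phase, blue_phase, crimson_phase, cyan_phase, silver_phase, teal_phase, violet_phase.
Via amber_phase — items with X overlaps amber_phase: none.
Via blue_phase — items with X overlaps blue_phase: none.
Via crimson_phase — items with X overlaps crimson_phase: none.
Via cyan_phase — items with X overlaps cyan_phase: none.
Via silver_phase — items with X overlaps silver_phase: violet_phase.
Via teal_phase — items with X overlaps teal_phase: none.
Via violet_phase — items with X overlaps violet_phase: none.
Union: violet_phase.

violet_phase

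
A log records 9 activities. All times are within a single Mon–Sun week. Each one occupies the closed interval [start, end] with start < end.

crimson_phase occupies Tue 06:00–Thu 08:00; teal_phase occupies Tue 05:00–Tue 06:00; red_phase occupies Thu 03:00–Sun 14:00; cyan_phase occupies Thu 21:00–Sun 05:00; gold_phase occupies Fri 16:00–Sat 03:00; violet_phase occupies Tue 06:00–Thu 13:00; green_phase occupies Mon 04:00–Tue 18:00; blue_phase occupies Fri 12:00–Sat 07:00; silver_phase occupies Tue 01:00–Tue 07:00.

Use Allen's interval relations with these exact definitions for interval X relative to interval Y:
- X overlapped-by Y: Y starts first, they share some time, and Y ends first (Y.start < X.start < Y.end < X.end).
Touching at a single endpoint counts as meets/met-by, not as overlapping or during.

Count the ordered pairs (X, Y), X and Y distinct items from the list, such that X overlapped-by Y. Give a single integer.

Checking all 72 ordered pairs for relation 'overlapped-by'; matching pairs in alphabetical order:
(crimson_phase, green_phase): crimson_phase overlapped-by green_phase ✓
(crimson_phase, silver_phase): crimson_phase overlapped-by silver_phase ✓
(red_phase, crimson_phase): red_phase overlapped-by crimson_phase ✓
(red_phase, violet_phase): red_phase overlapped-by violet_phase ✓
(violet_phase, green_phase): violet_phase overlapped-by green_phase ✓
(violet_phase, silver_phase): violet_phase overlapped-by silver_phase ✓
Count: 6.

6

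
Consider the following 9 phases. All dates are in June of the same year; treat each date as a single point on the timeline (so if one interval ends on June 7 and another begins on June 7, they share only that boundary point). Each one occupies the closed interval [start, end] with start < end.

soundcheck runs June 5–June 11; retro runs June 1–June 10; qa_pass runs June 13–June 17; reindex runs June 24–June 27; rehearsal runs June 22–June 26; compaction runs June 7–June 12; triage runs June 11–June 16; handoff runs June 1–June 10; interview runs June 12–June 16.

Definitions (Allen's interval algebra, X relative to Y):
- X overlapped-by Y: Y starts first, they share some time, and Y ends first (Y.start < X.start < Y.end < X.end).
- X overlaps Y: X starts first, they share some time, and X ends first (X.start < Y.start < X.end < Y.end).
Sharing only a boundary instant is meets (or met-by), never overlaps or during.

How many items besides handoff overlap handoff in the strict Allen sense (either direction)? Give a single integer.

2

Target handoff = [June 1, June 10].
compaction [June 7, June 12] → overlapped-by → counts.
interview [June 12, June 16] → after → no.
qa_pass [June 13, June 17] → after → no.
rehearsal [June 22, June 26] → after → no.
reindex [June 24, June 27] → after → no.
retro [June 1, June 10] → equals → no.
soundcheck [June 5, June 11] → overlapped-by → counts.
triage [June 11, June 16] → after → no.
Total: 2.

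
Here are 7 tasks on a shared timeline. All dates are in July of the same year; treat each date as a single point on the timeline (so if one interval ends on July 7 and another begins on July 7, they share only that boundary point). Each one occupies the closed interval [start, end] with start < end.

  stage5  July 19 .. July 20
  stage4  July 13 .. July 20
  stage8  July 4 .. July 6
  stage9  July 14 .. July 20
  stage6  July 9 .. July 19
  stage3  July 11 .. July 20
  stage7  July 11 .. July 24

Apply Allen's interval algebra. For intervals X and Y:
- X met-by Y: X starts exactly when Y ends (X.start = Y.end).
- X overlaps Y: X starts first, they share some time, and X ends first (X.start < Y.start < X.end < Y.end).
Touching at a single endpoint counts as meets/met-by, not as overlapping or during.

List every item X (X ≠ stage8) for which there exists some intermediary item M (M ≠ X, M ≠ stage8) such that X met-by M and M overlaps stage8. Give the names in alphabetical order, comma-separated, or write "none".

Target stage8 = [July 4, July 6].
Intermediaries M with M overlaps stage8: none.
Union: none.

none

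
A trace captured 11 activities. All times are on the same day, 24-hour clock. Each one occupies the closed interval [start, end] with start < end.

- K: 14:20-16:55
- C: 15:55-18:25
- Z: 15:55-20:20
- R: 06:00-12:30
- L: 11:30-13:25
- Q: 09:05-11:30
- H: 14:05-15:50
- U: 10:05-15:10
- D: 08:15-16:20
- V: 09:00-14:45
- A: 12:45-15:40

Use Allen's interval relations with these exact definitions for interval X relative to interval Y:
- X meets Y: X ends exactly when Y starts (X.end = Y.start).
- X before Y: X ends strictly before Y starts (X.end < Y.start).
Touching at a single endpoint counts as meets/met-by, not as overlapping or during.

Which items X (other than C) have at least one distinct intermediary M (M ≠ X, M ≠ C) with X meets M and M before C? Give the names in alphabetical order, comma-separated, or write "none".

Q

Target C = [15:55, 18:25].
Intermediaries M with M before C: A, H, L, Q, R, U, V.
Via A — items with X meets A: none.
Via H — items with X meets H: none.
Via L — items with X meets L: Q.
Via Q — items with X meets Q: none.
Via R — items with X meets R: none.
Via U — items with X meets U: none.
Via V — items with X meets V: none.
Union: Q.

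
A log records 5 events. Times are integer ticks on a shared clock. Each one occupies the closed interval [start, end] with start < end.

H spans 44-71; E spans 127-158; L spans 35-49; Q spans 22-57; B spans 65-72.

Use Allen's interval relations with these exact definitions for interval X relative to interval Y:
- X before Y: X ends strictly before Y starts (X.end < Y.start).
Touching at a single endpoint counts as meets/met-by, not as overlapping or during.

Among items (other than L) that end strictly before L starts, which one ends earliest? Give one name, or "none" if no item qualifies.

none

Target L = [35, 49].
B [65, 72] → after → excluded.
E [127, 158] → after → excluded.
H [44, 71] → overlapped-by → excluded.
Q [22, 57] → contains → excluded.
No candidates → none.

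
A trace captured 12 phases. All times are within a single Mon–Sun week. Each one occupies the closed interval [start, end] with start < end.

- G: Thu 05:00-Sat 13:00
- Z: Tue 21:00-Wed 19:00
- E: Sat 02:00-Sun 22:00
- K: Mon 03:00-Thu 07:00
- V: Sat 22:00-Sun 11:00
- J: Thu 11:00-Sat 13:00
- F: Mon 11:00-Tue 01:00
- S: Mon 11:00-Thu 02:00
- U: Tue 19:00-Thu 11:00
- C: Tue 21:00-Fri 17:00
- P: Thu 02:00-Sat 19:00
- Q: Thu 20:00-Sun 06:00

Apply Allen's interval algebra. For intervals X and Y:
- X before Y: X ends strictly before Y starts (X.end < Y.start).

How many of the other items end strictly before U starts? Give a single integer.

Target U = [Tue 19:00, Thu 11:00].
C [Tue 21:00, Fri 17:00] → overlapped-by → no.
E [Sat 02:00, Sun 22:00] → after → no.
F [Mon 11:00, Tue 01:00] → before → counts.
G [Thu 05:00, Sat 13:00] → overlapped-by → no.
J [Thu 11:00, Sat 13:00] → met-by → no.
K [Mon 03:00, Thu 07:00] → overlaps → no.
P [Thu 02:00, Sat 19:00] → overlapped-by → no.
Q [Thu 20:00, Sun 06:00] → after → no.
S [Mon 11:00, Thu 02:00] → overlaps → no.
V [Sat 22:00, Sun 11:00] → after → no.
Z [Tue 21:00, Wed 19:00] → during → no.
Total: 1.

1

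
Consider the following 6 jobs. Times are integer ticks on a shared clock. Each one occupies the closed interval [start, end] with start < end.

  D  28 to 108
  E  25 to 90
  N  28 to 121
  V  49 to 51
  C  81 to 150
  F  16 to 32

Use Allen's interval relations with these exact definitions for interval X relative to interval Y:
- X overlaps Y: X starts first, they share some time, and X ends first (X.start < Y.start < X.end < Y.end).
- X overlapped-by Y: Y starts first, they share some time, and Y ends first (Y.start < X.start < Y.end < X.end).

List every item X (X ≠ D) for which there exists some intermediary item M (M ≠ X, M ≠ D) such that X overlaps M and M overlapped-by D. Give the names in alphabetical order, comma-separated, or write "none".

E, N

Target D = [28, 108].
Intermediaries M with M overlapped-by D: C.
Via C — items with X overlaps C: E, N.
Union: E, N.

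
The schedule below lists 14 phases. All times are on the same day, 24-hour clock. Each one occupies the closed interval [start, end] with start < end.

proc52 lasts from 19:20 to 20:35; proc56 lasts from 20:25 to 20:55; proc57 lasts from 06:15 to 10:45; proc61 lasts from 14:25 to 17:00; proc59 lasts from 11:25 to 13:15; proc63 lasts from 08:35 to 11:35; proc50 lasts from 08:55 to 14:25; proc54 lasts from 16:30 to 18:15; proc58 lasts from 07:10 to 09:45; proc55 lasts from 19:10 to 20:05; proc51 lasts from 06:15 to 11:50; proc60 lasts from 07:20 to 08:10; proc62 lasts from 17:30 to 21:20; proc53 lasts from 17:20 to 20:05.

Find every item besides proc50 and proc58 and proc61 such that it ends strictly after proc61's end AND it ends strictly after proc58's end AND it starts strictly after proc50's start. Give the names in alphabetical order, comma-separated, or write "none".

Conditions: its end is strictly after proc61's end (X.end > 17:00) AND its end is strictly after proc58's end (X.end > 09:45) AND its start is strictly after proc50's start (X.start > 08:55).
proc51: end 11:50 > 17:00? ✗; end 11:50 > 09:45? ✓; start 06:15 > 08:55? ✗ → no.
proc52: end 20:35 > 17:00? ✓; end 20:35 > 09:45? ✓; start 19:20 > 08:55? ✓ → yes.
proc53: end 20:05 > 17:00? ✓; end 20:05 > 09:45? ✓; start 17:20 > 08:55? ✓ → yes.
proc54: end 18:15 > 17:00? ✓; end 18:15 > 09:45? ✓; start 16:30 > 08:55? ✓ → yes.
proc55: end 20:05 > 17:00? ✓; end 20:05 > 09:45? ✓; start 19:10 > 08:55? ✓ → yes.
proc56: end 20:55 > 17:00? ✓; end 20:55 > 09:45? ✓; start 20:25 > 08:55? ✓ → yes.
proc57: end 10:45 > 17:00? ✗; end 10:45 > 09:45? ✓; start 06:15 > 08:55? ✗ → no.
proc59: end 13:15 > 17:00? ✗; end 13:15 > 09:45? ✓; start 11:25 > 08:55? ✓ → no.
proc60: end 08:10 > 17:00? ✗; end 08:10 > 09:45? ✗; start 07:20 > 08:55? ✗ → no.
proc62: end 21:20 > 17:00? ✓; end 21:20 > 09:45? ✓; start 17:30 > 08:55? ✓ → yes.
proc63: end 11:35 > 17:00? ✗; end 11:35 > 09:45? ✓; start 08:35 > 08:55? ✗ → no.
Result: proc52, proc53, proc54, proc55, proc56, proc62.

proc52, proc53, proc54, proc55, proc56, proc62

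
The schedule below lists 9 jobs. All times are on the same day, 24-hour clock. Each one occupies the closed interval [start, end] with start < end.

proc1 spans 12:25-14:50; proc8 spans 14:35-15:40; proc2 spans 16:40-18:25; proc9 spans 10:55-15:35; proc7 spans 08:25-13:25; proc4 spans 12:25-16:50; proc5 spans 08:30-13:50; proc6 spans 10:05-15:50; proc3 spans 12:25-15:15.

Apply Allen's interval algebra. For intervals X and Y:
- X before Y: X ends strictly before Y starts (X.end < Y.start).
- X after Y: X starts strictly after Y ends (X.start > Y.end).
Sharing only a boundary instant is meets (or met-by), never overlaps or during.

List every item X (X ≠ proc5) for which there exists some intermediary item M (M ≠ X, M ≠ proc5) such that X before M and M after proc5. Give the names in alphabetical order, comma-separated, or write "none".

proc1, proc3, proc6, proc7, proc8, proc9

Target proc5 = [08:30, 13:50].
Intermediaries M with M after proc5: proc2, proc8.
Via proc2 — items with X before proc2: proc1, proc3, proc6, proc7, proc8, proc9.
Via proc8 — items with X before proc8: proc7.
Union: proc1, proc3, proc6, proc7, proc8, proc9.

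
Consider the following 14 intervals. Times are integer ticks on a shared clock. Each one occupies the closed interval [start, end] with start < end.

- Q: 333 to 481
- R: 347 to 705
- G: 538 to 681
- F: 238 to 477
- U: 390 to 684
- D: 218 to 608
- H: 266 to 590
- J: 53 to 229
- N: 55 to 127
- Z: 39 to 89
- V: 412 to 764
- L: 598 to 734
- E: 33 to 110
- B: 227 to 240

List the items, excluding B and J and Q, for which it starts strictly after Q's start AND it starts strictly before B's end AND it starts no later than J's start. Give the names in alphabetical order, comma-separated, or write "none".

none

Conditions: its start is strictly after Q's start (X.start > 333) AND its start is strictly before B's end (X.start < 240) AND its start is no later than J's start (X.start <= 53).
D: start 218 > 333? ✗; start 218 < 240? ✓; start 218 <= 53? ✗ → no.
E: start 33 > 333? ✗; start 33 < 240? ✓; start 33 <= 53? ✓ → no.
F: start 238 > 333? ✗; start 238 < 240? ✓; start 238 <= 53? ✗ → no.
G: start 538 > 333? ✓; start 538 < 240? ✗; start 538 <= 53? ✗ → no.
H: start 266 > 333? ✗; start 266 < 240? ✗; start 266 <= 53? ✗ → no.
L: start 598 > 333? ✓; start 598 < 240? ✗; start 598 <= 53? ✗ → no.
N: start 55 > 333? ✗; start 55 < 240? ✓; start 55 <= 53? ✗ → no.
R: start 347 > 333? ✓; start 347 < 240? ✗; start 347 <= 53? ✗ → no.
U: start 390 > 333? ✓; start 390 < 240? ✗; start 390 <= 53? ✗ → no.
V: start 412 > 333? ✓; start 412 < 240? ✗; start 412 <= 53? ✗ → no.
Z: start 39 > 333? ✗; start 39 < 240? ✓; start 39 <= 53? ✓ → no.
Result: none.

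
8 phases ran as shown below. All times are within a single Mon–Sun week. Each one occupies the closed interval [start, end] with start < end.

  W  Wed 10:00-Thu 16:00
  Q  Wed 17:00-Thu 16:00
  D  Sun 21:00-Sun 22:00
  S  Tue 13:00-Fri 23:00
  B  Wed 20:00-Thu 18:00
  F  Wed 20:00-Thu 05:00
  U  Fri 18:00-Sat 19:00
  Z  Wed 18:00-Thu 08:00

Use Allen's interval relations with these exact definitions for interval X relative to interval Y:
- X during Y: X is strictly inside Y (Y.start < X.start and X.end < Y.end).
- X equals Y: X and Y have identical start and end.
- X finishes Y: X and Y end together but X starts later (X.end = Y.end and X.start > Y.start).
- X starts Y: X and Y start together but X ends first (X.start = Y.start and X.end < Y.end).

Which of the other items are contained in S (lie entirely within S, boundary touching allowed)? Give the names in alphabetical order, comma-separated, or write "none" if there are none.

B, F, Q, W, Z

Target S = [Tue 13:00, Fri 23:00].
B [Wed 20:00, Thu 18:00] → during → yes.
D [Sun 21:00, Sun 22:00] → after → no.
F [Wed 20:00, Thu 05:00] → during → yes.
Q [Wed 17:00, Thu 16:00] → during → yes.
U [Fri 18:00, Sat 19:00] → overlapped-by → no.
W [Wed 10:00, Thu 16:00] → during → yes.
Z [Wed 18:00, Thu 08:00] → during → yes.
Result: B, F, Q, W, Z.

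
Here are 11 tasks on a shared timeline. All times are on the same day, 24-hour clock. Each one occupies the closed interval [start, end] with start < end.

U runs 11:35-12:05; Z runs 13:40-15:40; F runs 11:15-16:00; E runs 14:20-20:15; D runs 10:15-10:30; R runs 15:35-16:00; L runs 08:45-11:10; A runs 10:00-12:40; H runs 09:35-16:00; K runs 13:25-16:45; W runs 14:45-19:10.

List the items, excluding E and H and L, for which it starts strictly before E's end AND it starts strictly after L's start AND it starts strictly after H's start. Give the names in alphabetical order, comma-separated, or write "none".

A, D, F, K, R, U, W, Z

Conditions: its start is strictly before E's end (X.start < 20:15) AND its start is strictly after L's start (X.start > 08:45) AND its start is strictly after H's start (X.start > 09:35).
A: start 10:00 < 20:15? ✓; start 10:00 > 08:45? ✓; start 10:00 > 09:35? ✓ → yes.
D: start 10:15 < 20:15? ✓; start 10:15 > 08:45? ✓; start 10:15 > 09:35? ✓ → yes.
F: start 11:15 < 20:15? ✓; start 11:15 > 08:45? ✓; start 11:15 > 09:35? ✓ → yes.
K: start 13:25 < 20:15? ✓; start 13:25 > 08:45? ✓; start 13:25 > 09:35? ✓ → yes.
R: start 15:35 < 20:15? ✓; start 15:35 > 08:45? ✓; start 15:35 > 09:35? ✓ → yes.
U: start 11:35 < 20:15? ✓; start 11:35 > 08:45? ✓; start 11:35 > 09:35? ✓ → yes.
W: start 14:45 < 20:15? ✓; start 14:45 > 08:45? ✓; start 14:45 > 09:35? ✓ → yes.
Z: start 13:40 < 20:15? ✓; start 13:40 > 08:45? ✓; start 13:40 > 09:35? ✓ → yes.
Result: A, D, F, K, R, U, W, Z.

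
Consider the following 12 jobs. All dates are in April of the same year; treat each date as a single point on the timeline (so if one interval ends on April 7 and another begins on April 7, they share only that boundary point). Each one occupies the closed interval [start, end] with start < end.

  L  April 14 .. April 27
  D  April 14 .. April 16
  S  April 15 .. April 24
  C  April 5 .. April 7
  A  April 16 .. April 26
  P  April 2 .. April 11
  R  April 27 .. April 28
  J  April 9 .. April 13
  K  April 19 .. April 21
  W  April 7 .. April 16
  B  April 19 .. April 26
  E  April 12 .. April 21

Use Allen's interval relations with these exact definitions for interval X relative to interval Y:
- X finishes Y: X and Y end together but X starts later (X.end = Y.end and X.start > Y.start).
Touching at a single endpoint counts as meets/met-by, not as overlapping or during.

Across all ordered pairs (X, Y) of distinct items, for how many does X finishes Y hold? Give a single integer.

3

Checking all 132 ordered pairs for relation 'finishes'; matching pairs in alphabetical order:
(B, A): B finishes A ✓
(D, W): D finishes W ✓
(K, E): K finishes E ✓
Count: 3.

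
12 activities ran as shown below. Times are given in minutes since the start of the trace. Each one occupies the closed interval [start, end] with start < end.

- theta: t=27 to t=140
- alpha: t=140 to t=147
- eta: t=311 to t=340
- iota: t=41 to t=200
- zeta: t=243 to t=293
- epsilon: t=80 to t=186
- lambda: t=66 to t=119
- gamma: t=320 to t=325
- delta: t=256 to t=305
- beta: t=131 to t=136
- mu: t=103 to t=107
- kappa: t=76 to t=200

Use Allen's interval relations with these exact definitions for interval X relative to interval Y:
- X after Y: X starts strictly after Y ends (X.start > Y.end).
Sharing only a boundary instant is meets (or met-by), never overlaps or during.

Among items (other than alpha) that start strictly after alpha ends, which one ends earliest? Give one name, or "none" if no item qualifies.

Target alpha = [t=140, t=147].
beta [t=131, t=136] → before → excluded.
delta [t=256, t=305] → after → candidate.
epsilon [t=80, t=186] → contains → excluded.
eta [t=311, t=340] → after → candidate.
gamma [t=320, t=325] → after → candidate.
iota [t=41, t=200] → contains → excluded.
kappa [t=76, t=200] → contains → excluded.
lambda [t=66, t=119] → before → excluded.
mu [t=103, t=107] → before → excluded.
theta [t=27, t=140] → meets → excluded.
zeta [t=243, t=293] → after → candidate.
Among candidates, earliest end is t=293 → zeta.

zeta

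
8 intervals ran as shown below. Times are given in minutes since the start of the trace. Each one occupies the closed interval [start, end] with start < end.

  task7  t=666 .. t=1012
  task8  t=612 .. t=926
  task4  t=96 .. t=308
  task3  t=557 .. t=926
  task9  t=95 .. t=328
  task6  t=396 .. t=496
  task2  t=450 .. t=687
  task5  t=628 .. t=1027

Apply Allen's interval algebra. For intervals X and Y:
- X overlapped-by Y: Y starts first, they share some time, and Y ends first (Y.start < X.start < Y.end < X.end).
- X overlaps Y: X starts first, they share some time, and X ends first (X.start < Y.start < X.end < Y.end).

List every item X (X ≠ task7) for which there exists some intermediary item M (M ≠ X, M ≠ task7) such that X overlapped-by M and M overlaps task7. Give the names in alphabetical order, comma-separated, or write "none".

Target task7 = [t=666, t=1012].
Intermediaries M with M overlaps task7: task2, task3, task8.
Via task2 — items with X overlapped-by task2: task3, task5, task8.
Via task3 — items with X overlapped-by task3: task5.
Via task8 — items with X overlapped-by task8: task5.
Union: task3, task5, task8.

task3, task5, task8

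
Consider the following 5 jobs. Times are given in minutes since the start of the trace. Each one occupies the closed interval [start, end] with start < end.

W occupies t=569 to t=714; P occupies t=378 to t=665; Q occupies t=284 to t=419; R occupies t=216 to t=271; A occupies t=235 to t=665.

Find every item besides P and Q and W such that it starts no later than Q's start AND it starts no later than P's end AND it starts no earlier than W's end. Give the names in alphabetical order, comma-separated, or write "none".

Conditions: its start is no later than Q's start (X.start <= t=284) AND its start is no later than P's end (X.start <= t=665) AND its start is no earlier than W's end (X.start >= t=714).
A: start t=235 <= t=284? ✓; start t=235 <= t=665? ✓; start t=235 >= t=714? ✗ → no.
R: start t=216 <= t=284? ✓; start t=216 <= t=665? ✓; start t=216 >= t=714? ✗ → no.
Result: none.

none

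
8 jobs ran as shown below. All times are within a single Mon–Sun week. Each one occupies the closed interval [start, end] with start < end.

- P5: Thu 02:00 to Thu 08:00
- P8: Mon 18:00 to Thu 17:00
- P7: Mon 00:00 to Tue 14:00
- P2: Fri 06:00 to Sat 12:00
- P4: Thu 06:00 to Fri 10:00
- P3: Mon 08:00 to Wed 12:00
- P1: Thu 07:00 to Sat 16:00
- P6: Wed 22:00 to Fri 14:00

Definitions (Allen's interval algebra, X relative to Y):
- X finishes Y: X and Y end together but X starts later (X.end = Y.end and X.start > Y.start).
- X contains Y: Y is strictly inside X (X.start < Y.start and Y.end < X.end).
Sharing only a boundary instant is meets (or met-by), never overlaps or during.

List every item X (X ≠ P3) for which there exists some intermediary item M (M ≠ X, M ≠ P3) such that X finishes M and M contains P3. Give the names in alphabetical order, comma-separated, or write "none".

none

Target P3 = [Mon 08:00, Wed 12:00].
Intermediaries M with M contains P3: none.
Union: none.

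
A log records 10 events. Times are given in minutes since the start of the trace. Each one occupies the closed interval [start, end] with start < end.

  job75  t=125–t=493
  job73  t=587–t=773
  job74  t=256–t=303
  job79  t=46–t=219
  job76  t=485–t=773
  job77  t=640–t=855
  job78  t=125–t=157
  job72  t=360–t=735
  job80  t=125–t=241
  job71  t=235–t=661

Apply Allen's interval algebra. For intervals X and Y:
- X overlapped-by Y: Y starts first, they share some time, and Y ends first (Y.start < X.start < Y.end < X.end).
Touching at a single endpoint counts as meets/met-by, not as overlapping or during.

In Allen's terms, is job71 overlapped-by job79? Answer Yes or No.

job71 = [t=235, t=661], job79 = [t=46, t=219].
Actual relation of job71 to job79: after.
Asked whether 'overlapped-by' holds → No.

No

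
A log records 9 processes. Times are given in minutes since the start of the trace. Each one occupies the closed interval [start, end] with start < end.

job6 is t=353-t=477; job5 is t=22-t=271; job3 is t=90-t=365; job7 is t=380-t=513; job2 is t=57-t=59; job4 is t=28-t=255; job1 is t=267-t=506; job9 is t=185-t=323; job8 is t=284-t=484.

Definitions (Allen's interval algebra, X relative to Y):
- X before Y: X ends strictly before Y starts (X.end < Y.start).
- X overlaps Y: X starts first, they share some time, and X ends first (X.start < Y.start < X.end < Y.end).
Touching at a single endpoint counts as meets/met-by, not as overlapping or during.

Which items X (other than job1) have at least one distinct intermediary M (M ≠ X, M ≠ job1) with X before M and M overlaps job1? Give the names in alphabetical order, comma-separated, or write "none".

Target job1 = [t=267, t=506].
Intermediaries M with M overlaps job1: job3, job5, job9.
Via job3 — items with X before job3: job2.
Via job5 — items with X before job5: none.
Via job9 — items with X before job9: job2.
Union: job2.

job2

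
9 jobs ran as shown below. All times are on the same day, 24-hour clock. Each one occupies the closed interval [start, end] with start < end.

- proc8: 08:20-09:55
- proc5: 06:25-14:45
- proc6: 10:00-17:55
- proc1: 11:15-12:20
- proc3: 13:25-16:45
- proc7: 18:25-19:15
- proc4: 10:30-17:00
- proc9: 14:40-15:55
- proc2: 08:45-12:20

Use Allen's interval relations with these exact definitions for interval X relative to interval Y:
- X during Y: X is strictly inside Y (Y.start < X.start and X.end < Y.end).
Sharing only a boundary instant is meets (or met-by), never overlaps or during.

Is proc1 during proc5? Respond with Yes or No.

proc1 = [11:15, 12:20], proc5 = [06:25, 14:45].
Actual relation of proc1 to proc5: during.
Asked whether 'during' holds → Yes.

Yes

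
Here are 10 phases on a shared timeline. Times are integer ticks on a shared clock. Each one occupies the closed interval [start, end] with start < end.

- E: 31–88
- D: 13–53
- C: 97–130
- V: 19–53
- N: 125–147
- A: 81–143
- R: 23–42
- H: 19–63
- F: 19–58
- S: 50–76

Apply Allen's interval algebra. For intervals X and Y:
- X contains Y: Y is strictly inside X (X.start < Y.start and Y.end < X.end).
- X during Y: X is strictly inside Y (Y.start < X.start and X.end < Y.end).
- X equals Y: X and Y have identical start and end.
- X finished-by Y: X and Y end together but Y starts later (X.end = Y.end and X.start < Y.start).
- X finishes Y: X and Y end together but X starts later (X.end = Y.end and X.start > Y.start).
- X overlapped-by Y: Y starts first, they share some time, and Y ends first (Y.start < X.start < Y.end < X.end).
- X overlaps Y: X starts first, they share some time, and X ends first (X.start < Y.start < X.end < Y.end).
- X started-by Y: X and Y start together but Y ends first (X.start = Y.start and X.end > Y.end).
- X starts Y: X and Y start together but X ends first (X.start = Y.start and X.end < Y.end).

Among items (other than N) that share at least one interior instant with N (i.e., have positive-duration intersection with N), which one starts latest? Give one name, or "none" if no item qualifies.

C

Target N = [125, 147].
A [81, 143] → overlaps → candidate.
C [97, 130] → overlaps → candidate.
D [13, 53] → before → excluded.
E [31, 88] → before → excluded.
F [19, 58] → before → excluded.
H [19, 63] → before → excluded.
R [23, 42] → before → excluded.
S [50, 76] → before → excluded.
V [19, 53] → before → excluded.
Among candidates, latest start is 97 → C.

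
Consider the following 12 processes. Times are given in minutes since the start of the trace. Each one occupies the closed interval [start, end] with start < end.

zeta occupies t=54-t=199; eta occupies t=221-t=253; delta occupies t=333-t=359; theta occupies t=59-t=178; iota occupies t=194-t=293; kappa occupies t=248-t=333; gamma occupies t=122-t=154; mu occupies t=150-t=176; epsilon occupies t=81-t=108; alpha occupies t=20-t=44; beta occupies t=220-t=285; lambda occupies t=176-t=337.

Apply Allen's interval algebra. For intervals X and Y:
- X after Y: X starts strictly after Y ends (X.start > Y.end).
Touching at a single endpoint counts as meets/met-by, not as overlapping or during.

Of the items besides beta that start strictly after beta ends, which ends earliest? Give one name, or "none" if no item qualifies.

Target beta = [t=220, t=285].
alpha [t=20, t=44] → before → excluded.
delta [t=333, t=359] → after → candidate.
epsilon [t=81, t=108] → before → excluded.
eta [t=221, t=253] → during → excluded.
gamma [t=122, t=154] → before → excluded.
iota [t=194, t=293] → contains → excluded.
kappa [t=248, t=333] → overlapped-by → excluded.
lambda [t=176, t=337] → contains → excluded.
mu [t=150, t=176] → before → excluded.
theta [t=59, t=178] → before → excluded.
zeta [t=54, t=199] → before → excluded.
Among candidates, earliest end is t=359 → delta.

delta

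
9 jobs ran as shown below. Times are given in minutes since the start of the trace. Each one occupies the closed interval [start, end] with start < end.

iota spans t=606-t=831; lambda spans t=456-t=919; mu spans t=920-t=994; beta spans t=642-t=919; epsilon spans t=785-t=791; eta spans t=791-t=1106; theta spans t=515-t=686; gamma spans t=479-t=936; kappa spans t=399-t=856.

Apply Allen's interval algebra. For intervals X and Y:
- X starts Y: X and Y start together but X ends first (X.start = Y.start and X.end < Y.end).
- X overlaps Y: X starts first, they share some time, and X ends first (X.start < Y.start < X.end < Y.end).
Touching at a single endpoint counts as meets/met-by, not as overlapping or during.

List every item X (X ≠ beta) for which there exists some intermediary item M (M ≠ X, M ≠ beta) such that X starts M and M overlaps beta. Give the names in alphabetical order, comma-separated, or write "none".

Target beta = [t=642, t=919].
Intermediaries M with M overlaps beta: iota, kappa, theta.
Via iota — items with X starts iota: none.
Via kappa — items with X starts kappa: none.
Via theta — items with X starts theta: none.
Union: none.

none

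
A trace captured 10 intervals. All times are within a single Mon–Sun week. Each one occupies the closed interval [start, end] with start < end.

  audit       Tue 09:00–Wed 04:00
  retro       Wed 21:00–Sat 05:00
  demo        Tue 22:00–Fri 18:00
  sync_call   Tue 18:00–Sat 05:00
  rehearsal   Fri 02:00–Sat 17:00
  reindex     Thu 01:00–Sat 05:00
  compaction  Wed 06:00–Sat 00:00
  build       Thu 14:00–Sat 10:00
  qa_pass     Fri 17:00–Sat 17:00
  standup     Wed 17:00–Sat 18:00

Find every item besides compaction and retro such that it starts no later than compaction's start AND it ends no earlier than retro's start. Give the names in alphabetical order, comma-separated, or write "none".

demo, sync_call

Conditions: its start is no later than compaction's start (X.start <= Wed 06:00) AND its end is no earlier than retro's start (X.end >= Wed 21:00).
audit: start Tue 09:00 <= Wed 06:00? ✓; end Wed 04:00 >= Wed 21:00? ✗ → no.
build: start Thu 14:00 <= Wed 06:00? ✗; end Sat 10:00 >= Wed 21:00? ✓ → no.
demo: start Tue 22:00 <= Wed 06:00? ✓; end Fri 18:00 >= Wed 21:00? ✓ → yes.
qa_pass: start Fri 17:00 <= Wed 06:00? ✗; end Sat 17:00 >= Wed 21:00? ✓ → no.
rehearsal: start Fri 02:00 <= Wed 06:00? ✗; end Sat 17:00 >= Wed 21:00? ✓ → no.
reindex: start Thu 01:00 <= Wed 06:00? ✗; end Sat 05:00 >= Wed 21:00? ✓ → no.
standup: start Wed 17:00 <= Wed 06:00? ✗; end Sat 18:00 >= Wed 21:00? ✓ → no.
sync_call: start Tue 18:00 <= Wed 06:00? ✓; end Sat 05:00 >= Wed 21:00? ✓ → yes.
Result: demo, sync_call.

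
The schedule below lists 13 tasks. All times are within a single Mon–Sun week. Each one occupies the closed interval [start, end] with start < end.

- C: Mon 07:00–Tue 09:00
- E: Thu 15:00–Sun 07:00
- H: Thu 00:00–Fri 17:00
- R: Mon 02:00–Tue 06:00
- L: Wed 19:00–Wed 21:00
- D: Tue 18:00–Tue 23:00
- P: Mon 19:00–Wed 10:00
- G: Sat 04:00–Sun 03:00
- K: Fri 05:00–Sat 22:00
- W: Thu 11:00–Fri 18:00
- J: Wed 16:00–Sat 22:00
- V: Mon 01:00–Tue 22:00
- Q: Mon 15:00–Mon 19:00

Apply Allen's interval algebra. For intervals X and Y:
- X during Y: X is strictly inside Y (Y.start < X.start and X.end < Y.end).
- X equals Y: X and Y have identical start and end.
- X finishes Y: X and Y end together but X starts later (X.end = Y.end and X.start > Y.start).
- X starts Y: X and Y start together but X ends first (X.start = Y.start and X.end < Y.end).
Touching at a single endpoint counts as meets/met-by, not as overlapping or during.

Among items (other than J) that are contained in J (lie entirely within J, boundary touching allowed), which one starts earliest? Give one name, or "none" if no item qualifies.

L

Target J = [Wed 16:00, Sat 22:00].
C [Mon 07:00, Tue 09:00] → before → excluded.
D [Tue 18:00, Tue 23:00] → before → excluded.
E [Thu 15:00, Sun 07:00] → overlapped-by → excluded.
G [Sat 04:00, Sun 03:00] → overlapped-by → excluded.
H [Thu 00:00, Fri 17:00] → during → candidate.
K [Fri 05:00, Sat 22:00] → finishes → candidate.
L [Wed 19:00, Wed 21:00] → during → candidate.
P [Mon 19:00, Wed 10:00] → before → excluded.
Q [Mon 15:00, Mon 19:00] → before → excluded.
R [Mon 02:00, Tue 06:00] → before → excluded.
V [Mon 01:00, Tue 22:00] → before → excluded.
W [Thu 11:00, Fri 18:00] → during → candidate.
Among candidates, earliest start is Wed 19:00 → L.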